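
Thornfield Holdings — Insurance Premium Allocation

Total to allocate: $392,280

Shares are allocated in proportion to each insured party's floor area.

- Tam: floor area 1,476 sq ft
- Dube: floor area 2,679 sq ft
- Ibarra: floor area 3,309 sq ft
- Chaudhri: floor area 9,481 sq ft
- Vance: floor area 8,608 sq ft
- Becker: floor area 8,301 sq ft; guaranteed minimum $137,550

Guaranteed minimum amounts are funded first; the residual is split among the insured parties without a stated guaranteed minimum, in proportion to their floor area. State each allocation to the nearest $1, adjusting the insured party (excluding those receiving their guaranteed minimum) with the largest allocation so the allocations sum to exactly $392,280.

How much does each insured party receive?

Tam: $14,714 | Dube: $26,706 | Ibarra: $32,986 | Chaudhri: $94,513 | Vance: $85,811 | Becker: $137,550

Minimums first: Becker $137,550. Balance $254,730.
Balance split over remaining floor area 25,553: Tam 14,713.79 → $14,714; Dube 26,706.13 → $26,706; Ibarra 32,986.40 → $32,986; Chaudhri 94,513.17 → $94,513; Vance 85,810.51 → $85,811.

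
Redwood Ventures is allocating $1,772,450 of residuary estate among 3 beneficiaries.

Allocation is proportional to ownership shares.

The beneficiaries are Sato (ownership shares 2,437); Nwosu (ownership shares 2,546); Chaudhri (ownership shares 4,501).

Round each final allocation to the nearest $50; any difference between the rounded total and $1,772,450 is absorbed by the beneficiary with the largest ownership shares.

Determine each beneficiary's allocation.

Sato: $455,450 | Nwosu: $475,800 | Chaudhri: $841,200

Total ownership shares = 2,437 + 2,546 + 4,501 = 9,484.
Unrounded shares: Sato 455,447.14; Nwosu 475,817.98; Chaudhri 841,184.89.
Rounded to nearest $50: Sato $455,450; Nwosu $475,800; Chaudhri $841,200. Sum = $1,772,450.
No rounding difference to absorb.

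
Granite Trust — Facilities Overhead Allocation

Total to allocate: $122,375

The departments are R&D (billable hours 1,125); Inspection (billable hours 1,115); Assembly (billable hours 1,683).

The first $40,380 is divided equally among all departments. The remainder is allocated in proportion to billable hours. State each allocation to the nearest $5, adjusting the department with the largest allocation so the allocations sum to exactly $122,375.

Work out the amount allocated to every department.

Equal tier: $40,380 ÷ 3 = $13,460 apiece.
Remainder $81,995 by billable hours (total 3,923): R&D 23,513.73 → $23,515; Inspection 23,304.72 → $23,305; Assembly 35,176.54 → $35,175.
Totals: R&D $13,460 + $23,515 = $36,975; Inspection $13,460 + $23,305 = $36,765; Assembly $13,460 + $35,175 = $48,635.

R&D: $36,975; Inspection: $36,765; Assembly: $48,635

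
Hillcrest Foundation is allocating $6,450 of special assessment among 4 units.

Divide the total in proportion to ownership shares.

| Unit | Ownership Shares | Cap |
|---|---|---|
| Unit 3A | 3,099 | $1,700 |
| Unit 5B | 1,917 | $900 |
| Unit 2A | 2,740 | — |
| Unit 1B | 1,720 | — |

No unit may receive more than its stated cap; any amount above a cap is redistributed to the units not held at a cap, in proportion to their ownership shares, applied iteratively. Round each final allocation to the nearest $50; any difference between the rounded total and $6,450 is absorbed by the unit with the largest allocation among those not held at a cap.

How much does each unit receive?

Sum of ownership shares: 9,476.
Proportional shares (ignoring caps): Unit 3A 2,109.39; Unit 5B 1,304.84; Unit 2A 1,865.03; Unit 1B 1,170.75.
Cap binds for Unit 3A ($1,700), Unit 5B ($900); balance $3,850 reallocated over remaining ownership shares 4,460.
Shares after redistribution: Unit 2A 2,365.25 → $2,350; Unit 1B 1,484.75 → $1,500.

Unit 3A: $1,700; Unit 5B: $900; Unit 2A: $2,350; Unit 1B: $1,500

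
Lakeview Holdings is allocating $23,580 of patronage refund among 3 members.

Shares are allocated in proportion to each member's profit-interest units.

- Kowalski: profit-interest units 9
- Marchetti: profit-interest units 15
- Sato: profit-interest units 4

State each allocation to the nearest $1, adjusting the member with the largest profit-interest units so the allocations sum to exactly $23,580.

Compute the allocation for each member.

Total profit-interest units = 9 + 15 + 4 = 28.
Pro-rata amounts: Kowalski 7,579.29; Marchetti 12,632.14; Sato 3,368.57.
At nearest $1: Kowalski $7,579; Marchetti $12,632; Sato $3,369. Sum = $23,580.
Sum already equals the total — no adjustment.

Kowalski: $7,579 · Marchetti: $12,632 · Sato: $3,369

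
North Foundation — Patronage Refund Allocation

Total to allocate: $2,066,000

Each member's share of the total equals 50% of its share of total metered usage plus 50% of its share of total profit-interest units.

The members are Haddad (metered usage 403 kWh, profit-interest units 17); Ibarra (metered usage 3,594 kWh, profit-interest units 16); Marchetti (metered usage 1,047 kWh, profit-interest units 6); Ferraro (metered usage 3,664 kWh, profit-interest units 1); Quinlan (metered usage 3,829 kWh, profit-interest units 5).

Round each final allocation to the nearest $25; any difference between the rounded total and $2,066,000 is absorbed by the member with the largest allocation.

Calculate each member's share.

Totals — metered usage 12,537, profit-interest units 45.
Blended shares (50% metered usage + 50% profit-interest units): Haddad 0.2050; Ibarra 0.3211; Marchetti 0.1084; Ferraro 0.1572; Quinlan 0.2083.
Raw shares: Haddad 423,450.08; Ibarra 663,420.50; Marchetti 224,002.06; Ferraro 324,854.89; Quinlan 430,272.47.
Rounded to nearest $25: Haddad $423,450; Ibarra $663,425; Marchetti $224,000; Ferraro $324,850; Quinlan $430,275. Sum = $2,066,000.
Sum already equals the total — no adjustment.

Haddad: $423,450 | Ibarra: $663,425 | Marchetti: $224,000 | Ferraro: $324,850 | Quinlan: $430,275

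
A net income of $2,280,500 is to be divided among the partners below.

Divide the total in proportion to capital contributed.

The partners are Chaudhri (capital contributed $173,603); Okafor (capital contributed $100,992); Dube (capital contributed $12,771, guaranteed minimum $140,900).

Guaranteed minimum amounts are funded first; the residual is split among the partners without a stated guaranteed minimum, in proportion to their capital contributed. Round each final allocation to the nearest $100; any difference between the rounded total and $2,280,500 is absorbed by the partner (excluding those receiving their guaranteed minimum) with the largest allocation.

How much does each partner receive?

Guaranteed amounts: Dube $140,900. Residual $2,139,600.
Residual split over remaining capital contributed 274,595: Chaudhri 1,352,686.61 → $1,352,700; Okafor 786,913.39 → $786,900.

Chaudhri: $1,352,700; Okafor: $786,900; Dube: $140,900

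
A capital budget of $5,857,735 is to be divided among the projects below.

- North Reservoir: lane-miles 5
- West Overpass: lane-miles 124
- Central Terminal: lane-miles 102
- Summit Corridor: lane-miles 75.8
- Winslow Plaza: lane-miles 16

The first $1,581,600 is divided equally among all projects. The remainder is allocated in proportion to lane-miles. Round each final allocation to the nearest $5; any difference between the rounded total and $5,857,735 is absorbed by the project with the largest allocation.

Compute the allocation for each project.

First tranche $1,581,600 split equally: $316,320 each.
Remainder $4,276,135 by lane-miles (total 322.8): North Reservoir 66,235.05 → $66,235; West Overpass 1,642,629.31 → $1,642,630; Central Terminal 1,351,195.07 → $1,351,195; Summit Corridor 1,004,123.40 → $1,004,125; Winslow Plaza 211,952.17 → $211,950.
Totals: North Reservoir $316,320 + $66,235 = $382,555; West Overpass $316,320 + $1,642,630 = $1,958,950; Central Terminal $316,320 + $1,351,195 = $1,667,515; Summit Corridor $316,320 + $1,004,125 = $1,320,445; Winslow Plaza $316,320 + $211,950 = $528,270.

North Reservoir: $382,555 | West Overpass: $1,958,950 | Central Terminal: $1,667,515 | Summit Corridor: $1,320,445 | Winslow Plaza: $528,270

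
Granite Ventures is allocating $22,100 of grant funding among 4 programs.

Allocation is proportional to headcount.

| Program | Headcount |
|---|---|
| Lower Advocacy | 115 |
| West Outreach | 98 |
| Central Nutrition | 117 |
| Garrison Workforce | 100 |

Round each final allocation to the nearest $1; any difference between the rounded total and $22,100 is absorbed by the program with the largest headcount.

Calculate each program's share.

Lower Advocacy: $5,910 | West Outreach: $5,037 | Central Nutrition: $6,013 | Garrison Workforce: $5,140

Headcount total: 115 + 98 + 117 + 100 = 430.
Unrounded shares: Lower Advocacy 5,910.47; West Outreach 5,036.74; Central Nutrition 6,013.26; Garrison Workforce 5,139.53.
Rounded to nearest $1: Lower Advocacy $5,910; West Outreach $5,037; Central Nutrition $6,013; Garrison Workforce $5,140. Sum = $22,100.
Sum already equals the total — no adjustment.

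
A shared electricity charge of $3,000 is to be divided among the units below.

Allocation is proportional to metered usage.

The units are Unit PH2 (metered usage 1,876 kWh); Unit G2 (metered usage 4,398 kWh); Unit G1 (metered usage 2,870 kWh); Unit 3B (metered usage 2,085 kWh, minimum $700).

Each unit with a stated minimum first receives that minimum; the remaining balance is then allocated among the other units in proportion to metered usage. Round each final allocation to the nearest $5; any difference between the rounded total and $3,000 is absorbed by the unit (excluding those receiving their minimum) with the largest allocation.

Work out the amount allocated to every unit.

Minimums first: Unit 3B $700. Balance $2,300.
Balance split over remaining metered usage 9,144: Unit PH2 471.87 → $470; Unit G2 1,106.23 → $1,105; Unit G1 721.89 → $720.
Rounding difference +$5 applied to Unit G2 → $1,110.

Unit PH2: $470 · Unit G2: $1,110 · Unit G1: $720 · Unit 3B: $700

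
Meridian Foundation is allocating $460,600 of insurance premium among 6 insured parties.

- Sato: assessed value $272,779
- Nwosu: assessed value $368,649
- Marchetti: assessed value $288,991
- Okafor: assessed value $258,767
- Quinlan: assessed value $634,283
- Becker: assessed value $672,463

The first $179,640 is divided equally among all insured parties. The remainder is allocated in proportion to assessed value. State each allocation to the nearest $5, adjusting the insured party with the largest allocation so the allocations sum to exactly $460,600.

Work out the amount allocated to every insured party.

$179,640 shared equally gives $29,940 per insured party.
Remainder $280,960 by assessed value (total 2,495,932): Sato 30,705.96 → $30,705; Nwosu 41,497.77 → $41,500; Marchetti 32,530.90 → $32,530; Okafor 29,128.67 → $29,130; Quinlan 71,399.44 → $71,400; Becker 75,697.26 → $75,695.
Totals: Sato $29,940 + $30,705 = $60,645; Nwosu $29,940 + $41,500 = $71,440; Marchetti $29,940 + $32,530 = $62,470; Okafor $29,940 + $29,130 = $59,070; Quinlan $29,940 + $71,400 = $101,340; Becker $29,940 + $75,695 = $105,635.

Sato: $60,645; Nwosu: $71,440; Marchetti: $62,470; Okafor: $59,070; Quinlan: $101,340; Becker: $105,635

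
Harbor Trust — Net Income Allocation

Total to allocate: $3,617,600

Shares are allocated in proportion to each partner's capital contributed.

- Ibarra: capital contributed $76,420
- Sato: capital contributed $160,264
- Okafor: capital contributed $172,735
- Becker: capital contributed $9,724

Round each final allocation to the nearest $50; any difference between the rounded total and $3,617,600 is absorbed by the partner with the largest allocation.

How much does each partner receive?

Ibarra: $659,600; Sato: $1,383,250; Okafor: $1,490,800; Becker: $83,950

Total capital contributed = 419,143.
Unrounded shares: Ibarra 76,420/419,143 × $3,617,600 = 659,576.78; Sato 160,264/419,143 × $3,617,600 = 1,383,229.70; Okafor 172,735/419,143 × $3,617,600 = 1,490,866.21; Becker 9,724/419,143 × $3,617,600 = 83,927.31.
At nearest $50: Ibarra $659,600; Sato $1,383,250; Okafor $1,490,850; Becker $83,950. Sum = $3,617,650.
Difference $3,617,600 − $3,617,650 = −$50 applied to largest allocation (Okafor): Okafor becomes $1,490,800.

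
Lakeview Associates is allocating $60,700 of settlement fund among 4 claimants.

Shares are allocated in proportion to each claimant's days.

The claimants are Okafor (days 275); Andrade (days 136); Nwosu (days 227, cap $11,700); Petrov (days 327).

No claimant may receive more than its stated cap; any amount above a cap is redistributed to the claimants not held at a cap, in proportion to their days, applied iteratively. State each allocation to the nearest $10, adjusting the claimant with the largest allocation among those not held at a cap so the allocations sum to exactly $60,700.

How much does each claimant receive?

Days total: 965.
Pro-rata shares before constraints: Okafor 17,297.93; Andrade 8,554.61; Nwosu 14,278.65; Petrov 20,568.81.
Cap binds for Nwosu ($11,700); residual $49,000 reallocated over remaining days 738.
Remaining shares: Okafor 18,258.81 → $18,260; Andrade 9,029.81 → $9,030; Petrov 21,711.38 → $21,710.

Okafor: $18,260; Andrade: $9,030; Nwosu: $11,700; Petrov: $21,710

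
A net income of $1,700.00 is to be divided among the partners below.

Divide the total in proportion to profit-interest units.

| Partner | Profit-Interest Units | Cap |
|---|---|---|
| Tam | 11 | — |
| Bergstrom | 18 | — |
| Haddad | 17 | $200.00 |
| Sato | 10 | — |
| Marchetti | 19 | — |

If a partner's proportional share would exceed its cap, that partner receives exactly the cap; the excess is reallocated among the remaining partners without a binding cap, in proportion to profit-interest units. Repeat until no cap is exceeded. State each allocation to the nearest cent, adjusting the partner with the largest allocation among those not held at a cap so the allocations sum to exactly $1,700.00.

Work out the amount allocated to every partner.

Tam: $284.48 | Bergstrom: $465.52 | Haddad: $200.00 | Sato: $258.62 | Marchetti: $491.38

Combined profit-interest units = 75.
Pro-rata shares before constraints: Tam 249.3333; Bergstrom 408.0000; Haddad 385.3333; Sato 226.6667; Marchetti 430.6667.
Cap binds for Haddad ($200.00); remaining pool $1,500.00 reallocated over remaining profit-interest units 58.
Remaining shares: Tam 284.4828 → $284.48; Bergstrom 465.5172 → $465.52; Sato 258.6207 → $258.62; Marchetti 491.3793 → $491.38.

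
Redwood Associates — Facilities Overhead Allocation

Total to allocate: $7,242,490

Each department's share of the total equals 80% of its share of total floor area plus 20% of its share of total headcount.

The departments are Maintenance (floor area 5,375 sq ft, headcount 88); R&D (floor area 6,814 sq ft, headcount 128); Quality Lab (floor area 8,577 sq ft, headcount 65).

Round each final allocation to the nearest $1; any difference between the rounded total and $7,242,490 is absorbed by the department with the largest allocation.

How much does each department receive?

Floor area total 20,766; headcount total 281.
Blended shares (80% floor area + 20% headcount): Maintenance 0.2697; R&D 0.3536; Quality Lab 0.3767.
Raw shares: Maintenance 1,953,319.11; R&D 2,561,011.26; Quality Lab 2,728,159.64.
After rounding ($1): Maintenance $1,953,319; R&D $2,561,011; Quality Lab $2,728,160. Sum = $7,242,490.
No rounding difference to absorb.

Maintenance: $1,953,319 | R&D: $2,561,011 | Quality Lab: $2,728,160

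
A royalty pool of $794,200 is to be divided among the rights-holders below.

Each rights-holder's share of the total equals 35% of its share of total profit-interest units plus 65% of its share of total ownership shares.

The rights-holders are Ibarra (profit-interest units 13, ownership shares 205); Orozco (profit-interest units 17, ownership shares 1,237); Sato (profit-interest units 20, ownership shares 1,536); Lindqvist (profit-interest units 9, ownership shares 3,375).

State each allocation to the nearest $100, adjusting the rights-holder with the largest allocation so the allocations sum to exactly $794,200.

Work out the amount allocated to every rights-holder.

Ibarra: $77,900; Orozco: $180,600; Sato: $219,000; Lindqvist: $316,700

Totals — profit-interest units 59, ownership shares 6,353.
Blended shares (35% profit-interest units + 65% ownership shares): Ibarra 0.0981; Orozco 0.2274; Sato 0.2758; Lindqvist 0.3987.
Unrounded shares: Ibarra 77,905.45; Orozco 180,608.79; Sato 219,038.91; Lindqvist 316,646.85.
After rounding ($100): Ibarra $77,900; Orozco $180,600; Sato $219,000; Lindqvist $316,600. Sum = $794,100.
Difference $794,200 − $794,100 = +$100 applied to largest allocation (Lindqvist): Lindqvist becomes $316,700.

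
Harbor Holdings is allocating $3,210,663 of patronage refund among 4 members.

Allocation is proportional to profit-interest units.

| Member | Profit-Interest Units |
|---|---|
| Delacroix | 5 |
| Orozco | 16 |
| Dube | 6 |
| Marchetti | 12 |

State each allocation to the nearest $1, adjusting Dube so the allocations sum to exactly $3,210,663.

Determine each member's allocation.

Sum of profit-interest units: 39.
Proportional shares: Delacroix 5/39 × $3,210,663 = 411,623.46; Orozco 16/39 × $3,210,663 = 1,317,195.08; Dube 6/39 × $3,210,663 = 493,948.15; Marchetti 12/39 × $3,210,663 = 987,896.31.
After rounding ($1): Delacroix $411,623; Orozco $1,317,195; Dube $493,948; Marchetti $987,896. Sum = $3,210,662.
Difference $3,210,663 − $3,210,662 = +$1 applied to Dube: Dube becomes $493,949.

Delacroix: $411,623; Orozco: $1,317,195; Dube: $493,949; Marchetti: $987,896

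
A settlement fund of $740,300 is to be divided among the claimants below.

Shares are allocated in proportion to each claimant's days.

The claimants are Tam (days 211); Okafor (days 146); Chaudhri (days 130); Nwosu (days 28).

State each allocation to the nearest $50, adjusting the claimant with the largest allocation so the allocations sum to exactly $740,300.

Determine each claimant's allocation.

Tam: $303,350 | Okafor: $209,850 | Chaudhri: $186,850 | Nwosu: $40,250

Total days = 515.
Raw shares: Tam 211/515 × $740,300 = 303,307.38; Okafor 146/515 × $740,300 = 209,871.46; Chaudhri 130/515 × $740,300 = 186,871.84; Nwosu 28/515 × $740,300 = 40,249.32.
After rounding ($50): Tam $303,300; Okafor $209,850; Chaudhri $186,850; Nwosu $40,250. Sum = $740,250.
Difference $740,300 − $740,250 = +$50 applied to largest allocation (Tam): Tam becomes $303,350.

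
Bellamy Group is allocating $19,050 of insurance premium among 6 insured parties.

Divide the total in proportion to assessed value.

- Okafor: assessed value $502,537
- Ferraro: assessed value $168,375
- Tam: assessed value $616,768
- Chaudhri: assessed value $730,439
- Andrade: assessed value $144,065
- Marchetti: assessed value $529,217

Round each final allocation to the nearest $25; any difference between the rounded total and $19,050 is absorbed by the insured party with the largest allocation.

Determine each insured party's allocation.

Sum of assessed value: 2,691,401.
Proportional shares: Okafor 502,537/2,691,401 × $19,050 = 3,557.01; Ferraro 168,375/2,691,401 × $19,050 = 1,191.77; Tam 616,768/2,691,401 × $19,050 = 4,365.54; Chaudhri 730,439/2,691,401 × $19,050 = 5,170.12; Andrade 144,065/2,691,401 × $19,050 = 1,019.71; Marchetti 529,217/2,691,401 × $19,050 = 3,745.85.
After rounding ($25): Okafor $3,550; Ferraro $1,200; Tam $4,375; Chaudhri $5,175; Andrade $1,025; Marchetti $3,750. Sum = $19,075.
Difference $19,050 − $19,075 = −$25 applied to largest allocation (Chaudhri): Chaudhri becomes $5,150.

Okafor: $3,550 · Ferraro: $1,200 · Tam: $4,375 · Chaudhri: $5,150 · Andrade: $1,025 · Marchetti: $3,750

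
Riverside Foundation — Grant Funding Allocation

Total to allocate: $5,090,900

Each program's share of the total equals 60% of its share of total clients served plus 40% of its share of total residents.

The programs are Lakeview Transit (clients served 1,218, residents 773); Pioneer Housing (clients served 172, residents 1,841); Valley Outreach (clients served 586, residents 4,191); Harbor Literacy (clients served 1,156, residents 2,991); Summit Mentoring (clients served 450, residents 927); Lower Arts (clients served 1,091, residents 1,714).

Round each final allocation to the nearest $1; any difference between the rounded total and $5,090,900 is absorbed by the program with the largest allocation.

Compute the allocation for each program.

Lakeview Transit: $922,721; Pioneer Housing: $413,863; Valley Outreach: $1,069,252; Harbor Literacy: $1,245,357; Summit Mentoring: $445,927; Lower Arts: $993,780

Clients served total 4,673; residents total 12,437.
Composite weights (60% clients served + 40% residents): Lakeview Transit 0.1812; Pioneer Housing 0.0813; Valley Outreach 0.2100; Harbor Literacy 0.2446; Summit Mentoring 0.0876; Lower Arts 0.1952.
Raw shares: Lakeview Transit 922,720.84; Pioneer Housing 413,863.36; Valley Outreach 1,069,252.38; Harbor Literacy 1,245,356.15; Summit Mentoring 445,927.17; Lower Arts 993,780.09.
After rounding ($1): Lakeview Transit $922,721; Pioneer Housing $413,863; Valley Outreach $1,069,252; Harbor Literacy $1,245,356; Summit Mentoring $445,927; Lower Arts $993,780. Sum = $5,090,899.
Difference $5,090,900 − $5,090,899 = +$1 applied to largest allocation (Harbor Literacy): Harbor Literacy becomes $1,245,357.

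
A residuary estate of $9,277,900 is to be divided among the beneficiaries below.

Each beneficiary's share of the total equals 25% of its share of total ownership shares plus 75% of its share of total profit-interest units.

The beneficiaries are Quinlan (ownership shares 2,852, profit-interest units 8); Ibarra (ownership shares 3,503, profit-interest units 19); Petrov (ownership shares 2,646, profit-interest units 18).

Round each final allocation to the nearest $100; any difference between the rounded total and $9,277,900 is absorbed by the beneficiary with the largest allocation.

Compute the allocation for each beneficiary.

Quinlan: $1,972,000 · Ibarra: $3,840,700 · Petrov: $3,465,200

Ownership shares total 9,001; profit-interest units total 45.
Combined weights (25% ownership shares + 75% profit-interest units): Quinlan 0.2125; Ibarra 0.4140; Petrov 0.3735.
Pro-rata amounts: Quinlan 1,971,987.53; Ibarra 3,840,692.58; Petrov 3,465,219.89.
After rounding ($100): Quinlan $1,972,000; Ibarra $3,840,700; Petrov $3,465,200. Sum = $9,277,900.
Rounded total matches; no reconciliation needed.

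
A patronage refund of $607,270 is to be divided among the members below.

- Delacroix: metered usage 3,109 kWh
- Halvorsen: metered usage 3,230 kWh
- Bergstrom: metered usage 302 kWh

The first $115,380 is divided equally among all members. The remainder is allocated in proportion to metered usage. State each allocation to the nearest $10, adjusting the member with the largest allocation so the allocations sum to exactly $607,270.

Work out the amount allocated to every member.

Equal tier: $115,380 ÷ 3 = $38,460 apiece.
Remainder $491,890 by metered usage (total 6,641): Delacroix 230,279.48 → $230,280; Halvorsen 239,241.79 → $239,240; Bergstrom 22,368.74 → $22,370.
Totals: Delacroix $38,460 + $230,280 = $268,740; Halvorsen $38,460 + $239,240 = $277,700; Bergstrom $38,460 + $22,370 = $60,830.

Delacroix: $268,740 | Halvorsen: $277,700 | Bergstrom: $60,830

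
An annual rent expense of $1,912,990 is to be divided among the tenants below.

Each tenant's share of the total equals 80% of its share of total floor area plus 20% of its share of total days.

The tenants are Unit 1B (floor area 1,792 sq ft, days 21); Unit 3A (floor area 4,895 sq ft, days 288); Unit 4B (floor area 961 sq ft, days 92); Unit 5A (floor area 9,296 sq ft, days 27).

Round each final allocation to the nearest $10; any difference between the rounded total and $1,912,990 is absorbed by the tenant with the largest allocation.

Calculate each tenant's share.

Totals — floor area 16,944, days 428.
Combined weights (80% floor area + 20% days): Unit 1B 0.0944; Unit 3A 0.3657; Unit 4B 0.0884; Unit 5A 0.4515.
Raw shares: Unit 1B 180,626.82; Unit 3A 699,568.39; Unit 4B 169,038.77; Unit 5A 863,756.02.
After rounding ($10): Unit 1B $180,630; Unit 3A $699,570; Unit 4B $169,040; Unit 5A $863,760. Sum = $1,913,000.
Difference $1,912,990 − $1,913,000 = −$10 applied to largest allocation (Unit 5A): Unit 5A becomes $863,750.

Unit 1B: $180,630 | Unit 3A: $699,570 | Unit 4B: $169,040 | Unit 5A: $863,750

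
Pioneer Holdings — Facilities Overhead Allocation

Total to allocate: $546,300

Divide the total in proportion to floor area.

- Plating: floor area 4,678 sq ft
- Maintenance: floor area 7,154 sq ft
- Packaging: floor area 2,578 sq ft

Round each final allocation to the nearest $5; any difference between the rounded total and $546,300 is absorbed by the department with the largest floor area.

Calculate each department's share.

Combined floor area = 4,678 + 7,154 + 2,578 = 14,410.
Pro-rata amounts: Plating 177,348.47; Maintenance 271,216.53; Packaging 97,735.00.
After rounding ($5): Plating $177,350; Maintenance $271,215; Packaging $97,735. Sum = $546,300.
Sum already equals the total — no adjustment.

Plating: $177,350 · Maintenance: $271,215 · Packaging: $97,735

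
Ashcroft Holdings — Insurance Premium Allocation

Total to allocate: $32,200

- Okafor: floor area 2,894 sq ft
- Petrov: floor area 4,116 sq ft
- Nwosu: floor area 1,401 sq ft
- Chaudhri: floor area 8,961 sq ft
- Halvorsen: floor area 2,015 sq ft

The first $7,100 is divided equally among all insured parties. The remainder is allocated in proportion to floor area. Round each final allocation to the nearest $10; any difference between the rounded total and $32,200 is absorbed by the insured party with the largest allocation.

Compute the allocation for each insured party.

Okafor: $5,170 | Petrov: $6,750 | Nwosu: $3,230 | Chaudhri: $13,020 | Halvorsen: $4,030

Equal tier: $7,100 ÷ 5 = $1,420 apiece.
Remainder $25,100 by floor area (total 19,387): Okafor 3,746.81 → $3,750; Petrov 5,328.91 → $5,330; Nwosu 1,813.85 → $1,810; Chaudhri 11,601.65 → $11,600; Halvorsen 2,608.78 → $2,610.
Totals: Okafor $1,420 + $3,750 = $5,170; Petrov $1,420 + $5,330 = $6,750; Nwosu $1,420 + $1,810 = $3,230; Chaudhri $1,420 + $11,600 = $13,020; Halvorsen $1,420 + $2,610 = $4,030.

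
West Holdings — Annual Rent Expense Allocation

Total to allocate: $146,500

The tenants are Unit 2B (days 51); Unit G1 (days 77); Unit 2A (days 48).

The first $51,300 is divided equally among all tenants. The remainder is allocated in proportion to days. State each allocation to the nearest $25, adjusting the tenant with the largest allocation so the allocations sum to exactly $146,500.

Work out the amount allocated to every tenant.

First tranche $51,300 split equally: $17,100 each.
Remainder $95,200 by days (total 176): Unit 2B 27,586.36 → $27,575; Unit G1 41,650.00 → $41,650; Unit 2A 25,963.64 → $25,975.
Totals: Unit 2B $17,100 + $27,575 = $44,675; Unit G1 $17,100 + $41,650 = $58,750; Unit 2A $17,100 + $25,975 = $43,075.

Unit 2B: $44,675; Unit G1: $58,750; Unit 2A: $43,075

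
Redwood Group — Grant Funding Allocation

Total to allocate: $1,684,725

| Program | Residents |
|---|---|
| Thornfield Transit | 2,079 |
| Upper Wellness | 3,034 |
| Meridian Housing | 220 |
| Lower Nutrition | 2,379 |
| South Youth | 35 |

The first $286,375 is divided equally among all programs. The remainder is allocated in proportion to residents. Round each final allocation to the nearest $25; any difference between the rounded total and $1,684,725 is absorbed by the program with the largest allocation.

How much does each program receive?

Thornfield Transit: $432,550 · Upper Wellness: $604,900 · Meridian Housing: $96,975 · Lower Nutrition: $486,700 · South Youth: $63,600

First tranche $286,375 split equally: $57,275 each.
Remainder $1,398,350 by residents (total 7,747): Thornfield Transit 375,263.93 → $375,275; Upper Wellness 547,643.46 → $547,650; Meridian Housing 39,710.47 → $39,700; Lower Nutrition 429,414.57 → $429,425; South Youth 6,317.57 → $6,325.
Rounding difference −$25 on remainder applied to Upper Wellness.
Totals: Thornfield Transit $57,275 + $375,275 = $432,550; Upper Wellness $57,275 + $547,625 = $604,900; Meridian Housing $57,275 + $39,700 = $96,975; Lower Nutrition $57,275 + $429,425 = $486,700; South Youth $57,275 + $6,325 = $63,600.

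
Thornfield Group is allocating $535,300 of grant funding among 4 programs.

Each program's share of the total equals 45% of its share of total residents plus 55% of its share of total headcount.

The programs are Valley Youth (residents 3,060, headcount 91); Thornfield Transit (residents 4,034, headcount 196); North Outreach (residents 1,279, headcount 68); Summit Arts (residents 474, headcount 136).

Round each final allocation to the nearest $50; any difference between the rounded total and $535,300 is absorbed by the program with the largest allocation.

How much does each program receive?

Valley Youth: $137,900 | Thornfield Transit: $227,350 | North Outreach: $75,600 | Summit Arts: $94,450

Residents total 8,847; headcount total 491.
Composite weights (45% residents + 55% headcount): Valley Youth 0.2576; Thornfield Transit 0.4247; North Outreach 0.1412; Summit Arts 0.1765.
Proportional shares: Valley Youth 137,883.01; Thornfield Transit 227,363.39; North Outreach 75,598.83; Summit Arts 94,454.77.
After rounding ($50): Valley Youth $137,900; Thornfield Transit $227,350; North Outreach $75,600; Summit Arts $94,450. Sum = $535,300.
Rounded total matches; no reconciliation needed.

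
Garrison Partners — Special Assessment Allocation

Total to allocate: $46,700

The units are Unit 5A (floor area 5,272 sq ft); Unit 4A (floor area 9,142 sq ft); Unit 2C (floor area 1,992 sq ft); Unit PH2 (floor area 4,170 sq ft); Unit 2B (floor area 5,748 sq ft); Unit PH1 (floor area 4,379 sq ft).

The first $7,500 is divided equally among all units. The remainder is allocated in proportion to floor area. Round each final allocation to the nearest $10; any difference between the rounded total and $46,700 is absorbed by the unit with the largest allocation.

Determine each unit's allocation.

Unit 5A: $7,980; Unit 4A: $12,930; Unit 2C: $3,790; Unit PH2: $6,570; Unit 2B: $8,590; Unit PH1: $6,840

First tranche $7,500 split equally: $1,250 each.
Remainder $39,200 by floor area (total 30,703): Unit 5A 6,731.02 → $6,730; Unit 4A 11,672.03 → $11,670; Unit 2C 2,543.28 → $2,540; Unit PH2 5,324.04 → $5,320; Unit 2B 7,338.75 → $7,340; Unit PH1 5,590.88 → $5,590.
Rounding difference +$10 on remainder applied to Unit 4A.
Totals: Unit 5A $1,250 + $6,730 = $7,980; Unit 4A $1,250 + $11,680 = $12,930; Unit 2C $1,250 + $2,540 = $3,790; Unit PH2 $1,250 + $5,320 = $6,570; Unit 2B $1,250 + $7,340 = $8,590; Unit PH1 $1,250 + $5,590 = $6,840.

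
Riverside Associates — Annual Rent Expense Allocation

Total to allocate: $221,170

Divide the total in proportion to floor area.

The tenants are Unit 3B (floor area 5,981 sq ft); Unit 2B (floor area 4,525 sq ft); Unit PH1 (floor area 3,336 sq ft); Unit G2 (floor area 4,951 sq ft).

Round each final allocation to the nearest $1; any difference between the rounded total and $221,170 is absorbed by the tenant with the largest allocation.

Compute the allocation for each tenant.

Unit 3B: $70,388 · Unit 2B: $53,254 · Unit PH1: $39,261 · Unit G2: $58,267

Sum of floor area: 18,793.
Unrounded shares: Unit 3B 5,981/18,793 × $221,170 = 70,388.86; Unit 2B 4,525/18,793 × $221,170 = 53,253.57; Unit PH1 3,336/18,793 × $221,170 = 39,260.53; Unit G2 4,951/18,793 × $221,170 = 58,267.05.
At nearest $1: Unit 3B $70,389; Unit 2B $53,254; Unit PH1 $39,261; Unit G2 $58,267. Sum = $221,171.
Difference $221,170 − $221,171 = −$1 applied to largest allocation (Unit 3B): Unit 3B becomes $70,388.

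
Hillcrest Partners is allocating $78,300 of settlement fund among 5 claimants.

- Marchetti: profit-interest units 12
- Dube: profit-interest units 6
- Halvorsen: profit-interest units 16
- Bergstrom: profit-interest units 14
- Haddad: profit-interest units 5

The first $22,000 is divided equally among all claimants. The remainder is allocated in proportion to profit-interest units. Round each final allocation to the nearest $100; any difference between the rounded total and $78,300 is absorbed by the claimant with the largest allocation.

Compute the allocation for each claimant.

$22,000 shared equally gives $4,400 per claimant.
Remainder $56,300 by profit-interest units (total 53): Marchetti 12,747.17 → $12,700; Dube 6,373.58 → $6,400; Halvorsen 16,996.23 → $17,000; Bergstrom 14,871.70 → $14,900; Haddad 5,311.32 → $5,300.
Totals: Marchetti $4,400 + $12,700 = $17,100; Dube $4,400 + $6,400 = $10,800; Halvorsen $4,400 + $17,000 = $21,400; Bergstrom $4,400 + $14,900 = $19,300; Haddad $4,400 + $5,300 = $9,700.

Marchetti: $17,100; Dube: $10,800; Halvorsen: $21,400; Bergstrom: $19,300; Haddad: $9,700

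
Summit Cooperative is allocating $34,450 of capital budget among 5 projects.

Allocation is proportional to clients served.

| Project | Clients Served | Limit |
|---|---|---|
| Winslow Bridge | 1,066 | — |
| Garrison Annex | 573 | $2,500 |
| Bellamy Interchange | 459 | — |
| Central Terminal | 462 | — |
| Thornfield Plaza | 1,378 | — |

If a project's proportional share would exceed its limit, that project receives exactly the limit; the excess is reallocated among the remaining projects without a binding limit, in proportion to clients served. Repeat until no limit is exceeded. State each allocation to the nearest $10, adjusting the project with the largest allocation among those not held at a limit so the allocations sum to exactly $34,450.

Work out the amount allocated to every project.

Winslow Bridge: $10,120 | Garrison Annex: $2,500 | Bellamy Interchange: $4,360 | Central Terminal: $4,390 | Thornfield Plaza: $13,080

Clients served total: 3,938.
Proportional shares (ignoring caps): Winslow Bridge 9,325.47; Garrison Annex 5,012.66; Bellamy Interchange 4,015.38; Central Terminal 4,041.62; Thornfield Plaza 12,054.88.
Capped: Garrison Annex ($2,500); residual $31,950 reallocated over remaining clients served 3,365.
Shares after redistribution: Winslow Bridge 10,121.46 → $10,120; Bellamy Interchange 4,358.11 → $4,360; Central Terminal 4,386.60 → $4,390; Thornfield Plaza 13,083.83 → $13,080.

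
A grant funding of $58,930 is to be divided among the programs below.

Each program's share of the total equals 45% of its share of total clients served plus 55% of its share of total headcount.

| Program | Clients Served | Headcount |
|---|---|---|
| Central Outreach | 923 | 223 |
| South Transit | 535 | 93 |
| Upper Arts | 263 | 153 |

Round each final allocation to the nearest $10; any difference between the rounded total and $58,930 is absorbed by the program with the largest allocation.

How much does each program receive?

Clients served total 1,721; headcount total 469.
Combined weights (45% clients served + 55% headcount): Central Outreach 0.5029; South Transit 0.2490; Upper Arts 0.2482.
Proportional shares: Central Outreach 29,633.31; South Transit 14,670.71; Upper Arts 14,625.98.
At nearest $10: Central Outreach $29,630; South Transit $14,670; Upper Arts $14,630. Sum = $58,930.
Rounded total matches; no reconciliation needed.

Central Outreach: $29,630 | South Transit: $14,670 | Upper Arts: $14,630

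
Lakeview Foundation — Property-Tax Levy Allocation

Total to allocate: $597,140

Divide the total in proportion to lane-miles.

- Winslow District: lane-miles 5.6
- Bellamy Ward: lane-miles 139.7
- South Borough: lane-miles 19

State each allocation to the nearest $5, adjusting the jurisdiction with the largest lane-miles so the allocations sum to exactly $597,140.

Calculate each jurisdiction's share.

Winslow District: $20,355; Bellamy Ward: $507,730; South Borough: $69,055

Total lane-miles = 164.3.
Pro-rata amounts: Winslow District 5.6/164.3 × $597,140 = 20,352.92; Bellamy Ward 139.7/164.3 × $597,140 = 507,732.55; South Borough 19/164.3 × $597,140 = 69,054.53.
After rounding ($5): Winslow District $20,355; Bellamy Ward $507,735; South Borough $69,055. Sum = $597,145.
Difference $597,140 − $597,145 = −$5 applied to largest lane-miles (Bellamy Ward): Bellamy Ward becomes $507,730.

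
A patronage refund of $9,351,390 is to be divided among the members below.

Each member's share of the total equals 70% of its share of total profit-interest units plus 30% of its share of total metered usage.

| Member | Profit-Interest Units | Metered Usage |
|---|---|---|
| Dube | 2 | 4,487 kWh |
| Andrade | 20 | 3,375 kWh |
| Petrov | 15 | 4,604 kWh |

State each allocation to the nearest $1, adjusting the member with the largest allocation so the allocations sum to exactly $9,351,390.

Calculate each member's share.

Profit-interest units total 37; metered usage total 12,466.
Combined weights (70% profit-interest units + 30% metered usage): Dube 0.1458; Andrade 0.4596; Petrov 0.3946.
Pro-rata amounts: Dube 1,363,615.46; Andrade 4,297,892.29; Petrov 3,689,882.24.
After rounding ($1): Dube $1,363,615; Andrade $4,297,892; Petrov $3,689,882. Sum = $9,351,389.
Difference $9,351,390 − $9,351,389 = +$1 applied to largest allocation (Andrade): Andrade becomes $4,297,893.

Dube: $1,363,615 | Andrade: $4,297,893 | Petrov: $3,689,882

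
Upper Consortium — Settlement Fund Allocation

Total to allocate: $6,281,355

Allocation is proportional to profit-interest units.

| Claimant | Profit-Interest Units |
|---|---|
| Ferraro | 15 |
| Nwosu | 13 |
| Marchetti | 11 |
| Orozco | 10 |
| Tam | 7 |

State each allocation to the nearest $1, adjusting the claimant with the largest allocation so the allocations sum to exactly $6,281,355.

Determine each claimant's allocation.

Ferraro: $1,682,505 | Nwosu: $1,458,172 | Marchetti: $1,233,838 | Orozco: $1,121,671 | Tam: $785,169

Sum of profit-interest units: 56.
Pro-rata amounts: Ferraro 15/56 × $6,281,355 = 1,682,505.80; Nwosu 13/56 × $6,281,355 = 1,458,171.70; Marchetti 11/56 × $6,281,355 = 1,233,837.59; Orozco 10/56 × $6,281,355 = 1,121,670.54; Tam 7/56 × $6,281,355 = 785,169.38.
After rounding ($1): Ferraro $1,682,506; Nwosu $1,458,172; Marchetti $1,233,838; Orozco $1,121,671; Tam $785,169. Sum = $6,281,356.
Difference $6,281,355 − $6,281,356 = −$1 applied to largest allocation (Ferraro): Ferraro becomes $1,682,505.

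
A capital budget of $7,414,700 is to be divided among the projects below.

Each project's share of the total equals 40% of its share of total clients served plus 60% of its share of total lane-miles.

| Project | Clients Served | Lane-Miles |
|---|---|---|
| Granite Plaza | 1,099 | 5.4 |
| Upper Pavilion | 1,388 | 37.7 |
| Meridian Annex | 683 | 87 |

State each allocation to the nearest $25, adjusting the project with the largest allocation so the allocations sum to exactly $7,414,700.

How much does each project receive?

Granite Plaza: $1,212,900 · Upper Pavilion: $2,587,800 · Meridian Annex: $3,614,000

Totals — clients served 3,170, lane-miles 130.1.
Combined weights (40% clients served + 60% lane-miles): Granite Plaza 0.1636; Upper Pavilion 0.3490; Meridian Annex 0.4874.
Unrounded shares: Granite Plaza 1,212,889.20; Upper Pavilion 2,587,791.19; Meridian Annex 3,614,019.60.
After rounding ($25): Granite Plaza $1,212,900; Upper Pavilion $2,587,800; Meridian Annex $3,614,025. Sum = $7,414,725.
Difference $7,414,700 − $7,414,725 = −$25 applied to largest allocation (Meridian Annex): Meridian Annex becomes $3,614,000.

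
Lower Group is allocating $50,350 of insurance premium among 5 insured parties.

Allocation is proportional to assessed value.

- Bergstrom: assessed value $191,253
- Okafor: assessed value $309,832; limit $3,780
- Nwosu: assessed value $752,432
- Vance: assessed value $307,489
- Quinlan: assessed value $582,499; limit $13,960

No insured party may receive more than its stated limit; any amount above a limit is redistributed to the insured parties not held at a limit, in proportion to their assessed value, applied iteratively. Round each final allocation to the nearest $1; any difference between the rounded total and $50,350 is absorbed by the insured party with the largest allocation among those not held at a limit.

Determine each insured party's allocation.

Combined assessed value = 2,143,505.
Pro-rata shares before constraints: Bergstrom 4,492.45; Okafor 7,277.82; Nwosu 17,674.30; Vance 7,222.78; Quinlan 13,682.65.
Held at cap: Okafor ($3,780); balance $46,570 reallocated over remaining assessed value 1,833,673.
Held at cap: Quinlan ($13,960); balance $32,610 reallocated over remaining assessed value 1,251,174.
Redistributed shares: Bergstrom 4,984.73 → $4,985; Nwosu 19,611.03 → $19,611; Vance 8,014.25 → $8,014.

Bergstrom: $4,985 · Okafor: $3,780 · Nwosu: $19,611 · Vance: $8,014 · Quinlan: $13,960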